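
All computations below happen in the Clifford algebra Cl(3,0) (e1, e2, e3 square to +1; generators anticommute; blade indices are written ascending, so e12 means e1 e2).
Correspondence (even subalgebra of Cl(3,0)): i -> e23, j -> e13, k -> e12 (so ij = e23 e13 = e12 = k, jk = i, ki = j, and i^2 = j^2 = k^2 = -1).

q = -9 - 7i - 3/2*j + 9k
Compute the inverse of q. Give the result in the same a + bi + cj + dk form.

In blades: q = -9 + 9*e12 - 3/2*e13 - 7*e23.
With qbar = -9 - 9*e12 + 3/2*e13 + 7*e23 (scalar fixed, mapped units negated), q qbar = 853/4 (the sum of squared coefficients), so q^-1 = qbar / (853/4) = -36/853 - 36/853*e12 + 6/853*e13 + 28/853*e23; translating back:
Answer: -36/853 + 28/853*i + 6/853*j - 36/853*k


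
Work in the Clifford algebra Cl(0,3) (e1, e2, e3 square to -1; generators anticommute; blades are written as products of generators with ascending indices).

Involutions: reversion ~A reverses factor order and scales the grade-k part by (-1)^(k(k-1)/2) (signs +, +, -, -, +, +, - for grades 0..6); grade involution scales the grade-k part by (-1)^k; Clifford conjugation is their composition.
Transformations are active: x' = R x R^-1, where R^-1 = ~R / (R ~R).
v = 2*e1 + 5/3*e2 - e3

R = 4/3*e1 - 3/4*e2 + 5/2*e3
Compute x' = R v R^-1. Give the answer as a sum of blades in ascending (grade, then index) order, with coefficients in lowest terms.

~R = 4/3*e1 - 3/4*e2 + 5/2*e3, and R ~R = -1237/144, so R^-1 = ~R / (-1237/144).
R v = 13/12 + 67/18*e1 e2 - 19/3*e1 e3 - 41/12*e2 e3
Answer: -2890/1237*e1 - 5483/3711*e2 + 457/1237*e3


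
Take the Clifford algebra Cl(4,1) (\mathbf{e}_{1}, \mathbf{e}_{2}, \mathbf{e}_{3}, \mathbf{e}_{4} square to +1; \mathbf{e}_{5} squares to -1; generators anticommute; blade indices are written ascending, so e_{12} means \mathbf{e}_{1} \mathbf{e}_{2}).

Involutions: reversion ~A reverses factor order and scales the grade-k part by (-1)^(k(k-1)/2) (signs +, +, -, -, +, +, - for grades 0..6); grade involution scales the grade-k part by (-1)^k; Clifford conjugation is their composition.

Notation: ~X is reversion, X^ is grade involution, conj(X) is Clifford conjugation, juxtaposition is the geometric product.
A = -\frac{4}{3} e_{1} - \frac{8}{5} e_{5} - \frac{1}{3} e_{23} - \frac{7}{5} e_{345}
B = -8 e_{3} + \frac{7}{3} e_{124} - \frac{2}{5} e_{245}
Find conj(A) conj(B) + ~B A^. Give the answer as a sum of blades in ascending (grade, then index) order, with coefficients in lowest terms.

first term: \frac{8}{3} e_{2} + \frac{32}{3} e_{13} - \frac{14}{25} e_{23} + \frac{844}{225} e_{24} - \frac{64}{5} e_{35} - \frac{56}{5} e_{45} - \frac{7}{9} e_{134} + \frac{2}{15} e_{345} + \frac{49}{15} e_{1235} - \frac{64}{15} e_{1245}
second term: -\frac{8}{3} e_{2} + \frac{32}{3} e_{13} + \frac{14}{25} e_{23} - \frac{844}{225} e_{24} - \frac{64}{5} e_{35} - \frac{56}{5} e_{45} + \frac{7}{9} e_{134} - \frac{2}{15} e_{345} + \frac{49}{15} e_{1235} - \frac{64}{15} e_{1245}
Answer: \frac{64}{3} e_{13} - \frac{128}{5} e_{35} - \frac{112}{5} e_{45} + \frac{98}{15} e_{1235} - \frac{128}{15} e_{1245}


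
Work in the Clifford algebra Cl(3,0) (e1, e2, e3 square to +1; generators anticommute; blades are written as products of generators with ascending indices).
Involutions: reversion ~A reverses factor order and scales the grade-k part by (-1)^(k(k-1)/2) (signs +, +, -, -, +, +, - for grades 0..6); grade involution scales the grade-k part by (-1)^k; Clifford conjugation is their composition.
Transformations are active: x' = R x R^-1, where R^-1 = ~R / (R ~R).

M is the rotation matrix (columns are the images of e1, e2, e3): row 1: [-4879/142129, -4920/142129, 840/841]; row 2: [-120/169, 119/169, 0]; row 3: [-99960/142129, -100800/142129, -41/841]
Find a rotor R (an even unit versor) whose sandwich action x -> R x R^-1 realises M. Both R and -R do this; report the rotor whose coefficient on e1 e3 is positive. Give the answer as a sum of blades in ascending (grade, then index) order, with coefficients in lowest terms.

Method: write R = a + b12*e1 e2 + b13*e1 e3 + b23*e2 e3 with a^2 + b12^2 + b13^2 + b23^2 = 1 (so R^-1 = ~R). Expanding the columns R e_j ~R gives tr M = 4a^2 - 1 and, from the antisymmetric part, M21 - M12 = -4a*b12, M13 - M31 = 4a*b13, M32 - M23 = -4a*b23.
Here tr M = 88271/142129, so a^2 = (1 + tr M)/4 = 57600/142129 and a = ±240/377. Taking a = 240/377: M21 - M12 = -96000/142129, M13 - M31 = 241920/142129, M32 - M23 = -100800/142129, giving b12 = 100/377, b13 = 252/377, b23 = 105/377, i.e. R = 240/377 + 100/377*e1 e2 + 252/377*e1 e3 + 105/377*e2 e3.
Its e1 e3 coefficient is already positive.
Answer: 240/377 + 100/377*e1 e2 + 252/377*e1 e3 + 105/377*e2 e3. Note: both R and -R realise this M (trace 88271/142129); the covering map identifies them, and the e1 e3-coefficient sign is the tie-breaker.


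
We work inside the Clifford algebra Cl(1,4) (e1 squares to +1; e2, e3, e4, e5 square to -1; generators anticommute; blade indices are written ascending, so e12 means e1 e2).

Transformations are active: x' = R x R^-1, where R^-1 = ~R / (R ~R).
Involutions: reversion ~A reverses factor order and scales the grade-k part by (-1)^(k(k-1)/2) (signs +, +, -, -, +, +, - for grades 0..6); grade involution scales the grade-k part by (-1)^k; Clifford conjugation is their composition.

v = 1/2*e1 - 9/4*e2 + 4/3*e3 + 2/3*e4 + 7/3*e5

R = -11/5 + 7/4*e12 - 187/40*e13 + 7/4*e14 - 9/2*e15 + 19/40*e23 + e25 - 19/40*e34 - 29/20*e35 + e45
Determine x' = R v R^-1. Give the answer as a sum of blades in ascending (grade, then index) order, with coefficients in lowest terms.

~R = -11/5 - 7/4*e12 + 187/40*e13 - 7/4*e14 + 9/2*e15 - 19/40*e23 - e25 + 19/40*e34 + 29/20*e35 - e45, and R ~R = -62139/1600, so R^-1 = ~R / (-62139/1600).
R v = 4417/240*e1 + 133/120*e2 + 977/480*e3 - 637/120*e4 - 32/5*e5 - 763/96*e123 + 245/48*e124 - 133/24*e125 - 91/16*e134 - 169/30*e135 + 91/12*e145 + 133/96*e234 + 243/80*e235 - 35/12*e245 + 143/120*e345
Answer: 18889/16947*e1 - 59057/67788*e2 - 42653/16947*e3 + 69329/33894*e4 - 26494/16947*e5


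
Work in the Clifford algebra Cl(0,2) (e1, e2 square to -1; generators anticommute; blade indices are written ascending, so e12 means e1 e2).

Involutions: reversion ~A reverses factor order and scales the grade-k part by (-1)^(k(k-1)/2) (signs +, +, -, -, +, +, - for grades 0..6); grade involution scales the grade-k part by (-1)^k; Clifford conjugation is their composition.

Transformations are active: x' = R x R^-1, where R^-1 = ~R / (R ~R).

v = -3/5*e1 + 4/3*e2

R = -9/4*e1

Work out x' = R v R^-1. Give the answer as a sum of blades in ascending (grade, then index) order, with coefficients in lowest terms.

~R = -9/4*e1, and R ~R = -81/16, so R^-1 = ~R / (-81/16).
R v = -27/20 - 3*e12
Answer: -3/5*e1 - 4/3*e2


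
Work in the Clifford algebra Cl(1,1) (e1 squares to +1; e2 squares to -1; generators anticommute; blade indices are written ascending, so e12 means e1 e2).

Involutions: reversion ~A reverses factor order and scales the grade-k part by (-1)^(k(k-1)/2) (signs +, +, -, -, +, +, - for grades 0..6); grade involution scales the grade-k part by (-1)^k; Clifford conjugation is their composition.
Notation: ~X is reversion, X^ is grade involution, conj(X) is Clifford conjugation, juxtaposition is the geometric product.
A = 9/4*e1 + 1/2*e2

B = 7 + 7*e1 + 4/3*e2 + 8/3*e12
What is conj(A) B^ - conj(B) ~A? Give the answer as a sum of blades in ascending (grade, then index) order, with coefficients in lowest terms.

first term: 181/12 - 205/12*e1 - 19/2*e2 - 1/2*e12
second term: -181/12 + 205/12*e1 + 19/2*e2 - 1/2*e12
Answer: 181/6 - 205/6*e1 - 19*e2


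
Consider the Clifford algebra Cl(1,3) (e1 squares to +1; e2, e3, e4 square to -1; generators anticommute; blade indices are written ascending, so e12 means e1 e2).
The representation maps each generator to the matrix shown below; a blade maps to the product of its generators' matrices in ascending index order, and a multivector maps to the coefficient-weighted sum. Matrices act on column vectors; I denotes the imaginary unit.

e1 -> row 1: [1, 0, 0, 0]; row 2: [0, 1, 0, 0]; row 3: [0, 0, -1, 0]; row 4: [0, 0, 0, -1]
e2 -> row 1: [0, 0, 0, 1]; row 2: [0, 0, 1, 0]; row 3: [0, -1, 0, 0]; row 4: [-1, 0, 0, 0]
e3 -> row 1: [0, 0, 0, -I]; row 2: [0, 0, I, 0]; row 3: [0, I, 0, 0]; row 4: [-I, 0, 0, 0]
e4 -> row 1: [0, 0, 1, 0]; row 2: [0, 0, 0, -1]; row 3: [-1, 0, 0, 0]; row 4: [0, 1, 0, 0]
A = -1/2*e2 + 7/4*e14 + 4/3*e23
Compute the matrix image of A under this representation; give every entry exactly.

Bivector images (products of the table entries): rho(e14) = rho(e1)rho(e4) = row 1: [0, 0, 1, 0]; row 2: [0, 0, 0, -1]; row 3: [1, 0, 0, 0]; row 4: [0, -1, 0, 0]; rho(e23) = rho(e2)rho(e3) = row 1: [-I, 0, 0, 0]; row 2: [0, I, 0, 0]; row 3: [0, 0, -I, 0]; row 4: [0, 0, 0, I].
M = (-1/2)*rho(e2) + (7/4)*rho(e14) + (4/3)*rho(e23), summed entrywise:
Answer: row 1: [-4*I/3, 0, 7/4, -1/2]; row 2: [0, 4*I/3, -1/2, -7/4]; row 3: [7/4, 1/2, -4*I/3, 0]; row 4: [1/2, -7/4, 0, 4*I/3]


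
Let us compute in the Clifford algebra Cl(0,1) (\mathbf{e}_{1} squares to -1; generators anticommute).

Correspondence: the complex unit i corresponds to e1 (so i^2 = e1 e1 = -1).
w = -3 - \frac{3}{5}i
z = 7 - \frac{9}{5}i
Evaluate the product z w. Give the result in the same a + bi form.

In blades: z = 7 - \frac{9}{5} e_{1}, w = -3 - \frac{3}{5} e_{1}.
Distribute z over w term by term (generator squares from the signature, products reordered to ascending indices): (7)*w = -21 - \frac{21}{5} e_{1}; (-\frac{9}{5} e_{1})*w = -\frac{27}{25} + \frac{27}{5} e_{1}.
Sum: -\frac{552}{25} + \frac{6}{5} e_{1}; translating back through the correspondence:
Answer: -\frac{552}{25} + \frac{6}{5}i


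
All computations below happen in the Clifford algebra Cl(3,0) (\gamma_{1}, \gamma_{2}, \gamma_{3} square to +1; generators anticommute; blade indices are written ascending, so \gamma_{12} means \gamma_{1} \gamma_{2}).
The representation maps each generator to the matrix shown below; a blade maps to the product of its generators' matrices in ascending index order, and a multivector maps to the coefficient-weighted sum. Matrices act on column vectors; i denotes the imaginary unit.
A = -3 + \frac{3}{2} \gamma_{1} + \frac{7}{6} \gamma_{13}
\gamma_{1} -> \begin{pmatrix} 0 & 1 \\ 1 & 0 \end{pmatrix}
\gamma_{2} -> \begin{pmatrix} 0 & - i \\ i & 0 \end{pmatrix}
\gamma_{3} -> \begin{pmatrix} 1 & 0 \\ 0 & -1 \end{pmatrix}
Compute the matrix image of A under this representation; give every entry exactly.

Bivector images (products of the table entries): rho(\gamma_{13}) = rho(\gamma_{1})rho(\gamma_{3}) = \begin{pmatrix} 0 & -1 \\ 1 & 0 \end{pmatrix}.
M = (-3)*1 + (\frac{3}{2})*rho(\gamma_{1}) + (\frac{7}{6})*rho(\gamma_{13}), summed entrywise (1 is the identity matrix):
Answer: \begin{pmatrix} -3 & \frac{1}{3} \\ \frac{8}{3} & -3 \end{pmatrix}


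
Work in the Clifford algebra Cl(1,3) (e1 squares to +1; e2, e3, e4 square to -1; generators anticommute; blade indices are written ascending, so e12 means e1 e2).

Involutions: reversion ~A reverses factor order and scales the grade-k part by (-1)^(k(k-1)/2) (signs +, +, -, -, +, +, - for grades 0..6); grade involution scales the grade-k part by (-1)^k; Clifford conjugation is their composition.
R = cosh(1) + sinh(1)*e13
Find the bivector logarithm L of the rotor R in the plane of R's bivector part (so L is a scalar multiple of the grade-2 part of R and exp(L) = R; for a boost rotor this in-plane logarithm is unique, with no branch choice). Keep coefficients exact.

The scalar part of R is cosh(1), which determines |rapidity| via cosh; the sign lives in the bivector part, and pairing them (bivector part over sinh of the rapidity = the plane) gives the unique in-plane L = rapidity * plane.
Concretely: cosh(rapidity) = cosh(1) gives rapidity = ±1, and since rapidity/sinh(rapidity) is even the sign is immaterial: L = (rapidity/sinh(rapidity)) * <R>_2 = (1/sinh(1)) * <R>_2.
Answer: e13


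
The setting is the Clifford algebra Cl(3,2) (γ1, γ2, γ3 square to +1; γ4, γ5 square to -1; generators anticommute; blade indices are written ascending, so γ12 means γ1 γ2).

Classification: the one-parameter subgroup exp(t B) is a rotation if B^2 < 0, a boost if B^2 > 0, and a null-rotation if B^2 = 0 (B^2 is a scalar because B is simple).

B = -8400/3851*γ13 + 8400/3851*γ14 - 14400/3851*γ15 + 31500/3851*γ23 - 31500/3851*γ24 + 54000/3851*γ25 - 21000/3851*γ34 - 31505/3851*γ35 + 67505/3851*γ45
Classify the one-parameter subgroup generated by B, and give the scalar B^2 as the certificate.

B^2 term by term: the squares give (-8400/3851)^2*(γ13)^2 + (8400/3851)^2*(γ14)^2 + (-14400/3851)^2*(γ15)^2 + (31500/3851)^2*(γ23)^2 + (-31500/3851)^2*(γ24)^2 + (54000/3851)^2*(γ25)^2 + (-21000/3851)^2*(γ34)^2 + (-31505/3851)^2*(γ35)^2 + (67505/3851)^2*(γ45)^2 = 70560000/14830201*(-1) + 70560000/14830201*(+1) + 207360000/14830201*(+1) + 992250000/14830201*(-1) + 992250000/14830201*(+1) + 2916000000/14830201*(+1) + 441000000/14830201*(+1) + 992565025/14830201*(+1) + 4556925025/14830201*(-1) = 0 (each basis 2-blade squares to minus the product of its generators' squares); cross terms between blades sharing an index anticommute and cancel; the commuting (index-disjoint) pairs give grade-4 terms 2*c*c'*(blade product), which cancel blade by blade — γ1234: -529200000/14830201 + 529200000/14830201 = 0; γ1235: 907200000/14830201 - 907200000/14830201 = 0; γ1245: -907200000/14830201 + 907200000/14830201 = 0; γ1345: -1134084000/14830201 + 529284000/14830201 + 604800000/14830201 = 0; γ2345: 4252815000/14830201 - 1984815000/14830201 - 2268000000/14830201 = 0 — confirming B is simple. So B^2 = 0.
Answer: null-rotation, certificate B^2 = 0. Certificate logic: 0 is a conjugation-invariant scalar, so its sign fixes rotation versus boost versus null-rotation outright.


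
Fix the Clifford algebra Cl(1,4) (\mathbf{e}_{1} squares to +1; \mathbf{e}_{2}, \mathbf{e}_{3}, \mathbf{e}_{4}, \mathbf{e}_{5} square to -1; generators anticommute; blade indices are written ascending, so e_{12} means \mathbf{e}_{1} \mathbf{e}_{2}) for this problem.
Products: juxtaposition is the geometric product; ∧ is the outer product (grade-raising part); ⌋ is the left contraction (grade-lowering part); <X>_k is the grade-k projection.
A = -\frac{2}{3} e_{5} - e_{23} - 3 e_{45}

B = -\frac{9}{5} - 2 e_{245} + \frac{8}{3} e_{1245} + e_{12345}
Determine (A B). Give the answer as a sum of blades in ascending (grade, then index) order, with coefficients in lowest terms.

step 1: -6 e_{2} + \frac{6}{5} e_{5} + 8 e_{12} + \frac{9}{5} e_{23} - \frac{4}{3} e_{24} + \frac{27}{5} e_{45} + 3 e_{123} - \frac{16}{9} e_{124} + e_{145} + 2 e_{345} + \frac{2}{3} e_{1234} - \frac{8}{3} e_{1345}
Answer: -6 e_{2} + \frac{6}{5} e_{5} + 8 e_{12} + \frac{9}{5} e_{23} - \frac{4}{3} e_{24} + \frac{27}{5} e_{45} + 3 e_{123} - \frac{16}{9} e_{124} + e_{145} + 2 e_{345} + \frac{2}{3} e_{1234} - \frac{8}{3} e_{1345}


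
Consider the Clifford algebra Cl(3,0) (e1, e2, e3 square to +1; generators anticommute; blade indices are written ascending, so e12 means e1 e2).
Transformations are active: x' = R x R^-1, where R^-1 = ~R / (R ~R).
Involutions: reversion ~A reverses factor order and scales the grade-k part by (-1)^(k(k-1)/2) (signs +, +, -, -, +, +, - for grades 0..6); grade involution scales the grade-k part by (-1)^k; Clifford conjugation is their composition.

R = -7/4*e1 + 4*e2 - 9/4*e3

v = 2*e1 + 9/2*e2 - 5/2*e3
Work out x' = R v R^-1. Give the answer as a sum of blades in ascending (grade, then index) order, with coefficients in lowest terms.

~R = -7/4*e1 + 4*e2 - 9/4*e3, and R ~R = 193/8, so R^-1 = ~R / (193/8).
R v = 161/8 - 127/8*e12 + 71/8*e13 + 1/8*e23
Answer: -1899/386*e1 + 839/386*e2 - 242/193*e3


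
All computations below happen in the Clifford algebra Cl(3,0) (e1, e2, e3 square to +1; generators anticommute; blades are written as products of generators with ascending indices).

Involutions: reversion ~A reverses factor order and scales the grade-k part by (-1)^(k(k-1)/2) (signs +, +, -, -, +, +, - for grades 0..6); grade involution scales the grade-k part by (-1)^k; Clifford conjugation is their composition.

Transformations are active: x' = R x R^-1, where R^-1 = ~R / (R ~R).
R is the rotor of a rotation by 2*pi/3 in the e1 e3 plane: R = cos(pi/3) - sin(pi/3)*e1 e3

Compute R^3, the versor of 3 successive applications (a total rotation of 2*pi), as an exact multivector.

Because a rotor carries half the rotation angle, composing 3 copies of this e1 e3-plane rotor multiplies the phase: 3*(pi/3) = pi, hence R^3 = cos(pi) - sin(pi)*e1 e3.
cos(pi) = -1 and sin(pi) = 0, so R^3 = -1. The total rotation 2*pi is 1 full turn, so every vector returns to itself, yet the rotor is -1, on the OTHER sheet of the double cover (an odd number of 2*pi turns).
Answer: -1


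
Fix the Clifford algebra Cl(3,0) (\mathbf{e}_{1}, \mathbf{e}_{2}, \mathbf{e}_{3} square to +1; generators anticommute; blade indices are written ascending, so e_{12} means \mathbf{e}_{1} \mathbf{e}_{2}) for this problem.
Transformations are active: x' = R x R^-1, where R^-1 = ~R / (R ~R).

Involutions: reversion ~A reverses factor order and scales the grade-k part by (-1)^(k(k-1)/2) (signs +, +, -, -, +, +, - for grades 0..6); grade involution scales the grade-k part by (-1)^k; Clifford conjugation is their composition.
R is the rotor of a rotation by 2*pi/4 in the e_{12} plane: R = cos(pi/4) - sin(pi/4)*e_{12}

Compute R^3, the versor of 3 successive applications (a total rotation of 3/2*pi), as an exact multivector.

Because a rotor carries half the rotation angle, composing 3 copies of this e_{12}-plane rotor multiplies the phase: 3*(pi/4) = \frac{3 \pi}{4}, hence R^3 = cos(\frac{3 \pi}{4}) - sin(\frac{3 \pi}{4})*e_{12}.
cos(\frac{3 \pi}{4}) = - \frac{\sqrt{2}}{2} and sin(\frac{3 \pi}{4}) = \frac{\sqrt{2}}{2}, so R^3 = - \frac{\sqrt{2}}{2} - \frac{\sqrt{2}}{2} e_{12}. The net rotation is 3/2*pi; the rotor keeps the half-angle phase exactly.
Answer: - \frac{\sqrt{2}}{2} - \frac{\sqrt{2}}{2} e_{12}


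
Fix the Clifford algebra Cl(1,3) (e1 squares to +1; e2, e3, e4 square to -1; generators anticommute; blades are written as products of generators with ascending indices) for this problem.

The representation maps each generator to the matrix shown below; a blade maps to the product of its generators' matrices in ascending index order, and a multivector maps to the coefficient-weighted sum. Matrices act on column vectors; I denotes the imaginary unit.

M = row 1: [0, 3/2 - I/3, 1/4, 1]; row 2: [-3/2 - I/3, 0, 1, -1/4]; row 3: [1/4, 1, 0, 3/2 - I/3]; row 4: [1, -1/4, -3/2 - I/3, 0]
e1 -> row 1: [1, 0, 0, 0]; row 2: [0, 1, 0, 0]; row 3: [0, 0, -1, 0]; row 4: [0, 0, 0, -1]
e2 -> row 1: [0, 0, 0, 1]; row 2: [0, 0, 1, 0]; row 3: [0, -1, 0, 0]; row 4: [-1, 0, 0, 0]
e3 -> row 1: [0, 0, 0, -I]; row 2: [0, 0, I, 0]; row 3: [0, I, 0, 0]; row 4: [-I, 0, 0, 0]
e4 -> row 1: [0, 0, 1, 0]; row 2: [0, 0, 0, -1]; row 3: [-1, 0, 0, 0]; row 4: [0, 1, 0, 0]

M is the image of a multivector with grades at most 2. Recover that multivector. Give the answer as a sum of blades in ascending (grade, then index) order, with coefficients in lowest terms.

Method: the blade images are trace-orthogonal — tr(rho(e_A) rho(e_B)^-1) = 4 if A = B and 0 otherwise — and rho(e_A)^-1 = (e_A)^2 * rho(e_A) with (e_A)^2 = +1 or -1, so the coefficient of e_A in the preimage is (e_A)^2 * tr(M rho(e_A))/4.
Nonzero projections over blades of grade <= 2: e1 e2: (e1 e2)^2 = +1, tr(M rho(e1 e2)) = 4, coefficient 1; e1 e4: (e1 e4)^2 = +1, tr(M rho(e1 e4)) = 1, coefficient 1/4; e2 e4: (e2 e4)^2 = -1, tr(M rho(e2 e4)) = -6, coefficient 3/2; e3 e4: (e3 e4)^2 = -1, tr(M rho(e3 e4)) = -4/3, coefficient 1/3. Every other blade of grade <= 2 projects to 0.
Answer: e1 e2 + 1/4*e1 e4 + 3/2*e2 e4 + 1/3*e3 e4


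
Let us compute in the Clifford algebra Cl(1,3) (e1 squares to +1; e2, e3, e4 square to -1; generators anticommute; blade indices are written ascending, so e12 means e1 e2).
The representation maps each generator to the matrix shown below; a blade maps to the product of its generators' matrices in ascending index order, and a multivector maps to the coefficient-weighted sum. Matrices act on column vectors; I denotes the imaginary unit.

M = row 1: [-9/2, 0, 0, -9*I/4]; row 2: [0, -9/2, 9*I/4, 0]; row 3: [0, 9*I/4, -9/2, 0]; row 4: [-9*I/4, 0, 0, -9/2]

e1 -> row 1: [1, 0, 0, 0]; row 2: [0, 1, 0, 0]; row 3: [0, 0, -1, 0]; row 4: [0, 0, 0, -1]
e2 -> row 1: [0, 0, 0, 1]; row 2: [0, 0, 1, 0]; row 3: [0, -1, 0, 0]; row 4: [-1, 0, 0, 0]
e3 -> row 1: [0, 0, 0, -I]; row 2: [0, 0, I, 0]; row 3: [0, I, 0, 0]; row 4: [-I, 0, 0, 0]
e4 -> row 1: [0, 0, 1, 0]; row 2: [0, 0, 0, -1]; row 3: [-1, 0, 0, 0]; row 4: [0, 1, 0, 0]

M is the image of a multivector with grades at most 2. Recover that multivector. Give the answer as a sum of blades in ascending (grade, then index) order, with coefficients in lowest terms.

Method: the blade images are trace-orthogonal — tr(rho(e_A) rho(e_B)^-1) = 4 if A = B and 0 otherwise — and rho(e_A)^-1 = (e_A)^2 * rho(e_A) with (e_A)^2 = +1 or -1, so the coefficient of e_A in the preimage is (e_A)^2 * tr(M rho(e_A))/4.
Nonzero projections over blades of grade <= 2: 1: (1)^2 = +1, tr(M 1) = -18, coefficient -9/2; e3: (e3)^2 = -1, tr(M rho(e3)) = -9, coefficient 9/4. Every other blade of grade <= 2 projects to 0.
Answer: -9/2 + 9/4*e3


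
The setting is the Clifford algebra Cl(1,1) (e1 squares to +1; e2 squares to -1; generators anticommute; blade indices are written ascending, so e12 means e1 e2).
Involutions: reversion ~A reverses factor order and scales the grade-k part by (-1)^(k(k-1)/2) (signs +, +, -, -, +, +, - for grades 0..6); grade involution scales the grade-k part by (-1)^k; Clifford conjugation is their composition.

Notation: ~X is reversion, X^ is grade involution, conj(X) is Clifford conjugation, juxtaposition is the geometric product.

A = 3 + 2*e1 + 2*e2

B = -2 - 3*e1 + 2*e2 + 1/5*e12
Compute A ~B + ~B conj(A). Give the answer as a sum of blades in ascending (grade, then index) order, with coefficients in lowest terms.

first term: -16 - 67/5*e1 + 8/5*e2 + 47/5*e12
second term: 4 - 27/5*e1 + 48/5*e2 + 47/5*e12
Answer: -12 - 94/5*e1 + 56/5*e2 + 94/5*e12


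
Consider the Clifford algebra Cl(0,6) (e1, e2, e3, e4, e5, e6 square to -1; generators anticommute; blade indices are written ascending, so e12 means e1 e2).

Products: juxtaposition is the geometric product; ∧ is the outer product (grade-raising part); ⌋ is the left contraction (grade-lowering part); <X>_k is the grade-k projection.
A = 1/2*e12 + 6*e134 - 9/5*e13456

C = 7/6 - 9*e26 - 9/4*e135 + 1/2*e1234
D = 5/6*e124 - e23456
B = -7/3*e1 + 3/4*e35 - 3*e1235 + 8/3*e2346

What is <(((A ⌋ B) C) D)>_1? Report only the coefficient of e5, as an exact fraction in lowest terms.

step 1: 3/2*e35
step 2: 27/8*e1 + 7/4*e35 - 3/4*e1245 - 27/2*e2356
step 3: 27/2*e4 + 5/8*e5 - 45/16*e24 + 3/4*e136 - 7/4*e246 - 35/24*e12345 - 45/4*e13456 - 27/8*e123456
step 4: 27/2*e4 + 5/8*e5
Answer: 5/8


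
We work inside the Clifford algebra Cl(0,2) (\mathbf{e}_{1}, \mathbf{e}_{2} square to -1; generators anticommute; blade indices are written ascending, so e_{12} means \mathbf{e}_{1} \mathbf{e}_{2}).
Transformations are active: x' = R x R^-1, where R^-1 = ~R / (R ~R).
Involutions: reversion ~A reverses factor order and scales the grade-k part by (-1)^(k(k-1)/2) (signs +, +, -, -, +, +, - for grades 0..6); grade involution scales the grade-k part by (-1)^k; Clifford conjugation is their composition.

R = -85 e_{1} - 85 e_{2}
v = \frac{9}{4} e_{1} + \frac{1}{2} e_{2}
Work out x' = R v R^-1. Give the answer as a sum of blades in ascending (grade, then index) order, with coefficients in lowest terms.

~R = -85 e_{1} - 85 e_{2}, and R ~R = -14450, so R^-1 = ~R / (-14450).
R v = \frac{935}{4} + \frac{595}{4} e_{12}
Answer: \frac{1}{2} e_{1} + \frac{9}{4} e_{2}


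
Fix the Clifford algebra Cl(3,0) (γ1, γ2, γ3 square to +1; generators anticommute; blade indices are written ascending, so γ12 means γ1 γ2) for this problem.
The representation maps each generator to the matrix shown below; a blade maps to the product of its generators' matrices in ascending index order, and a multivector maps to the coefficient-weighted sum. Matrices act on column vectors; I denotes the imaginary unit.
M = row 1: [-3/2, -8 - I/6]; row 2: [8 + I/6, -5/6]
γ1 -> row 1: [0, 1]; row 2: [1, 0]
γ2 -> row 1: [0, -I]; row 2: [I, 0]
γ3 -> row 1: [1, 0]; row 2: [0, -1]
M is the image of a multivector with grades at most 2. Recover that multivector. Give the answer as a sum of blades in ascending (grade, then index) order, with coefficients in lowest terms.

Method: 1, rho(γ1), rho(γ2), rho(γ3) form a trace-orthogonal basis of the 2x2 complex matrices (tr(X Y) = 2 if X = Y, else 0), so M = m0*1 + m1*rho(γ1) + m2*rho(γ2) + m3*rho(γ3) with m0 = tr(M)/2 = -7/6, m1 = tr(M rho(γ1))/2 = 0, m2 = tr(M rho(γ2))/2 = 1/6 - 8*I, m3 = tr(M rho(γ3))/2 = -1/3.
Multiplying table entries, the bivector images are rho(γ12) = I*rho(γ3), rho(γ13) = -I*rho(γ2), rho(γ23) = I*rho(γ1); with real blade coefficients the real parts of m0..m3 are the coefficients of 1, γ1, γ2, γ3 and the imaginary parts give the bivectors (γ23: Im m1, γ13: -Im m2, γ12: Im m3).
Answer: -7/6 + 1/6*γ2 - 1/3*γ3 + 8*γ13


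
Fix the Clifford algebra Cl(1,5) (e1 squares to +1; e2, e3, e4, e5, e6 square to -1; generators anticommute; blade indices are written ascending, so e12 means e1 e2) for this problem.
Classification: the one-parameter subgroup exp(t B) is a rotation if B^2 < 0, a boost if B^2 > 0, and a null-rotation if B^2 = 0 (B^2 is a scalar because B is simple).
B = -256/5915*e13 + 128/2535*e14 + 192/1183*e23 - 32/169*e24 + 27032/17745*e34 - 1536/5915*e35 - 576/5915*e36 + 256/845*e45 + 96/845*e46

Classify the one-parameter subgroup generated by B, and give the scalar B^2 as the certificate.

B^2 term by term: the squares give (-256/5915)^2*(e13)^2 + (128/2535)^2*(e14)^2 + (192/1183)^2*(e23)^2 + (-32/169)^2*(e24)^2 + (27032/17745)^2*(e34)^2 + (-1536/5915)^2*(e35)^2 + (-576/5915)^2*(e36)^2 + (256/845)^2*(e45)^2 + (96/845)^2*(e46)^2 = 65536/34987225*(+1) + 16384/6426225*(+1) + 36864/1399489*(-1) + 1024/28561*(-1) + 730729024/314885025*(-1) + 2359296/34987225*(-1) + 331776/34987225*(-1) + 65536/714025*(-1) + 9216/714025*(-1) = -64/25 (each basis 2-blade squares to minus the product of its generators' squares); cross terms between blades sharing an index anticommute and cancel; the commuting (index-disjoint) pairs give grade-4 terms 2*c*c'*(blade product), which cancel blade by blade — e1234: -16384/999635 + 16384/999635 = 0; e1345: -131072/4998175 + 131072/4998175 = 0; e1346: -49152/4998175 + 49152/4998175 = 0; e2345: 98304/999635 - 98304/999635 = 0; e2346: 36864/999635 - 36864/999635 = 0; e3456: 294912/4998175 - 294912/4998175 = 0 — confirming B is simple. So B^2 = -64/25.
Answer: rotation, certificate B^2 = -64/25. The scalar -64/25 is the complete invariant here: its sign names the subgroup type.


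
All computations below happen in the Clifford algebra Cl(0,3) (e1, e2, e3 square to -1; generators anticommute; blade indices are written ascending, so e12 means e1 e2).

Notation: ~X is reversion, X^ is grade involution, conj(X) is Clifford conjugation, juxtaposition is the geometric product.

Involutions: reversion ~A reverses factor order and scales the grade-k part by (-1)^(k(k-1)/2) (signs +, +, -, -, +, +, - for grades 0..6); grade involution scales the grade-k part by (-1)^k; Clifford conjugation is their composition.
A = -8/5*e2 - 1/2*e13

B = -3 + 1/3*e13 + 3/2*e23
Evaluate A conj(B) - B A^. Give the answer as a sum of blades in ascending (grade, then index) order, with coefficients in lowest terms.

first term: -1/6 + 24/5*e2 - 12/5*e3 + 3/4*e12 + 3/2*e13 - 8/15*e123
second term: 1/6 - 24/5*e2 + 12/5*e3 + 3/4*e12 + 3/2*e13 - 8/15*e123
Answer: -1/3 + 48/5*e2 - 24/5*e3


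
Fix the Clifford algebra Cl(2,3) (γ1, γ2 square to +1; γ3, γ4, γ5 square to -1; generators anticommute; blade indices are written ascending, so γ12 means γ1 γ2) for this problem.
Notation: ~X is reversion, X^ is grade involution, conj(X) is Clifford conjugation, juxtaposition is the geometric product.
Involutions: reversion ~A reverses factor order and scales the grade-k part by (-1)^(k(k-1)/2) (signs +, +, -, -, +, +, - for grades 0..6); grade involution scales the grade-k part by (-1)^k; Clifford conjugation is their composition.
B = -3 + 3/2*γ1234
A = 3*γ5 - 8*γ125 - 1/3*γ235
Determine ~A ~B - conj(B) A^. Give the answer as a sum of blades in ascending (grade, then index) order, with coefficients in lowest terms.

first term: -9*γ5 - 24*γ125 + 1/2*γ145 - γ235 - 12*γ345 + 9/2*γ12345
second term: 9*γ5 - 24*γ125 + 1/2*γ145 - γ235 - 12*γ345 - 9/2*γ12345
Answer: -18*γ5 + 9*γ12345


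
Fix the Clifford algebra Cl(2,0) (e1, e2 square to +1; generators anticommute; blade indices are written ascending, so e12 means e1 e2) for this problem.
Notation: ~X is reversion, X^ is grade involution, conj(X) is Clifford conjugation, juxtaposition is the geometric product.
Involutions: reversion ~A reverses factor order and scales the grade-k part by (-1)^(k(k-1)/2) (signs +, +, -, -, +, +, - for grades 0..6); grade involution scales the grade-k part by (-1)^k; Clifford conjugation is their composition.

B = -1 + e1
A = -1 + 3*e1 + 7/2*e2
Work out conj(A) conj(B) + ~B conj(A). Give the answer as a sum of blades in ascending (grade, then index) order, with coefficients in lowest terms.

first term: 4 + 4*e1 + 7/2*e2 - 7/2*e12
second term: -2 + 2*e1 + 7/2*e2 - 7/2*e12
Answer: 2 + 6*e1 + 7*e2 - 7*e12


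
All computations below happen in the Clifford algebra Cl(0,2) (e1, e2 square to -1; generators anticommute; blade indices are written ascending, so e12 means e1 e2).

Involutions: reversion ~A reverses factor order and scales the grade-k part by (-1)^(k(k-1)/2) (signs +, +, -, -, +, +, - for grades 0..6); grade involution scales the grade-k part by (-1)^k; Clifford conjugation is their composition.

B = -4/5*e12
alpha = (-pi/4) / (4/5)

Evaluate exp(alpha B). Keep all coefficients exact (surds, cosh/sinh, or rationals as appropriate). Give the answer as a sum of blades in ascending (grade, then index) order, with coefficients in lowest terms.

B^2 = (-4/5)^2*(e12)^2 = 16/25*(-1) = -16/25 (a basis 2-blade squares to minus the product of its generators' squares).
B^2 = -16/25 — the negative square puts this in the circular regime; l = 4/5, alpha*l = -pi/4, so exp(alpha B) = cos(-pi/4) + (sin(-pi/4)/(4/5))*B = sqrt(2)/2 + (-5*sqrt(2)/8)*B.
Answer: sqrt(2)/2 + sqrt(2)/2*e12


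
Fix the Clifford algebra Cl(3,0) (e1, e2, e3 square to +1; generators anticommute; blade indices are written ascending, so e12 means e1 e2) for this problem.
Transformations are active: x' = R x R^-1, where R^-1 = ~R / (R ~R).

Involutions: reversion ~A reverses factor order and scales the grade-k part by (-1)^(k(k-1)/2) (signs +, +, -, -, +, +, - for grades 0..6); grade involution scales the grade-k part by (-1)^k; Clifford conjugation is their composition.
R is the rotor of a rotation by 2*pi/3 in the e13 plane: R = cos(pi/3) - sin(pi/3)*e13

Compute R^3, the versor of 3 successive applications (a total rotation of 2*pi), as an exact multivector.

The rotor phase is half the rotation angle and phases add under composition, so 3 steps in the e13 plane accumulate phase 3*(pi/3) = pi: R^3 = cos(pi) - sin(pi)*e13.
cos(pi) = -1 and sin(pi) = 0, so R^3 = -1. The total rotation 2*pi is 1 full turn, so every vector returns to itself, yet the rotor is -1, on the OTHER sheet of the double cover (an odd number of 2*pi turns).
Answer: -1


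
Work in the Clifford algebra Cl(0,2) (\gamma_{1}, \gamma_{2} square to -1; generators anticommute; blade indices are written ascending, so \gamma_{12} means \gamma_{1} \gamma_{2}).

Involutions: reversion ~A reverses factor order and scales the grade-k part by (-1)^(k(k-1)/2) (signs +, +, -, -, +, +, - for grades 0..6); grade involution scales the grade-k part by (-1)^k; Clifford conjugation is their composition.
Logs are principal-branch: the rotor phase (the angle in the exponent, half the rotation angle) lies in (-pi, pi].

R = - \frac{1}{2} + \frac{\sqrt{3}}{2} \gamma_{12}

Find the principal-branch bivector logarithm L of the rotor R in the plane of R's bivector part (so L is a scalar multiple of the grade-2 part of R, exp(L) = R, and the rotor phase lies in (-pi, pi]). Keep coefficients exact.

The scalar part of R is - \frac{1}{2}, so the principal-branch rotor phase is pinned; divide the bivector part by its sine to get the unit plane — L is the phase times that plane.
Concretely: cos(phase) = - \frac{1}{2} gives phase = ±\frac{2 \pi}{3}, and since phase/sin(phase) is even the sign is immaterial: L = (phase/sin(phase)) * <R>_2 = (\frac{4 \sqrt{3} \pi}{9}) * <R>_2.
Answer: \frac{2 \pi}{3} \gamma_{12}


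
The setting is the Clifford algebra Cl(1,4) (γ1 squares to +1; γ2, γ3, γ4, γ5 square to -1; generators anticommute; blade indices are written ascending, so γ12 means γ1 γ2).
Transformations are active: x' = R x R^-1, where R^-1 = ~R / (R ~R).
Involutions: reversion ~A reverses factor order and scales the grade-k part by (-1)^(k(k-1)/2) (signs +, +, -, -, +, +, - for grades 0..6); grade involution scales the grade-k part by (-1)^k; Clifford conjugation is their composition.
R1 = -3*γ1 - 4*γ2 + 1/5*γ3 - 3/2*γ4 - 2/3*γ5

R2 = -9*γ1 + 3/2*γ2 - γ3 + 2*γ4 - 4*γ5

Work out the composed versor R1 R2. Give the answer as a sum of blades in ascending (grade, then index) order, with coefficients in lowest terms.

Distribute over the terms of R1 (each basis-blade product reordered to ascending indices, repeated generators contracted through their squares):
(-3*γ1) R2 = 27 - 9/2*γ12 + 3*γ13 - 6*γ14 + 12*γ15
(-4*γ2) R2 = 6 - 36*γ12 + 4*γ23 - 8*γ24 + 16*γ25
(1/5*γ3) R2 = 1/5 + 9/5*γ13 - 3/10*γ23 + 2/5*γ34 - 4/5*γ35
(-3/2*γ4) R2 = 3 - 27/2*γ14 + 9/4*γ24 - 3/2*γ34 + 6*γ45
(-2/3*γ5) R2 = -8/3 - 6*γ15 + γ25 - 2/3*γ35 + 4/3*γ45
Summing the partial products and collecting blades:
Answer: 503/15 - 81/2*γ12 + 24/5*γ13 - 39/2*γ14 + 6*γ15 + 37/10*γ23 - 23/4*γ24 + 17*γ25 - 11/10*γ34 - 22/15*γ35 + 22/3*γ45


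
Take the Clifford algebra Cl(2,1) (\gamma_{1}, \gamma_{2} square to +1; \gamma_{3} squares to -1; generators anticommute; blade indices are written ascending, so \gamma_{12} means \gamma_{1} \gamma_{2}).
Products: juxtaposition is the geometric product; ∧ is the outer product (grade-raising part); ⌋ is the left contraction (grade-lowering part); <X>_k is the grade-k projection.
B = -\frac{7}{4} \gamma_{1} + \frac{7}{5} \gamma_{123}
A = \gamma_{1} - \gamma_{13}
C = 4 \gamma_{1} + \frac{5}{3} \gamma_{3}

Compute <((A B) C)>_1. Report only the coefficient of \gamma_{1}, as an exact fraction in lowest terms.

step 1: -\frac{7}{4} + \frac{7}{5} \gamma_{2} - \frac{7}{4} \gamma_{3} + \frac{7}{5} \gamma_{23}
step 2: \frac{35}{12} - 7 \gamma_{1} - \frac{7}{3} \gamma_{2} - \frac{35}{12} \gamma_{3} - \frac{28}{5} \gamma_{12} + 7 \gamma_{13} + \frac{7}{3} \gamma_{23} + \frac{28}{5} \gamma_{123}
step 3: -7 \gamma_{1} - \frac{7}{3} \gamma_{2} - \frac{35}{12} \gamma_{3}
Answer: -7


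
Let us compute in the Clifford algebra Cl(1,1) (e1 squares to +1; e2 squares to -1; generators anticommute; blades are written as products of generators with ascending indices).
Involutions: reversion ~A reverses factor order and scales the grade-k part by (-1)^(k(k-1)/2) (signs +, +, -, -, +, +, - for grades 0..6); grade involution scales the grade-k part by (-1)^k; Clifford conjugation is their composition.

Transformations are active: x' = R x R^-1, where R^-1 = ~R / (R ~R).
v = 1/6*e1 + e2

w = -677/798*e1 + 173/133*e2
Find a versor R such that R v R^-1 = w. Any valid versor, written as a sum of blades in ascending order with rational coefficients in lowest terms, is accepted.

Since q(v) = q(w) = -35/36, the sum R = v + w = -272/399*e1 + 306/133*e2 does the job whenever invertible.
Answer: -272/399*e1 + 306/133*e2


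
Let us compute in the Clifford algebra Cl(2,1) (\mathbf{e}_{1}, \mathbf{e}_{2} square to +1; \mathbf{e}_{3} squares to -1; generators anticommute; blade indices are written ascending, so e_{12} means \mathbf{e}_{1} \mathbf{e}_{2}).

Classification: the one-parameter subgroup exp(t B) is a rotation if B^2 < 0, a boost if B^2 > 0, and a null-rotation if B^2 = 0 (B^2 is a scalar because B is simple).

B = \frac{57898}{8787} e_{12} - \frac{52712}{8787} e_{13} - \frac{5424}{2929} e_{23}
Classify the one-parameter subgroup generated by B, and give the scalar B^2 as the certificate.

B^2 term by term: the squares give (\frac{57898}{8787})^2*(e_{12})^2 + (-\frac{52712}{8787})^2*(e_{13})^2 + (-\frac{5424}{2929})^2*(e_{23})^2 = \frac{3352178404}{77211369}*(-1) + \frac{2778554944}{77211369}*(+1) + \frac{29419776}{8579041}*(+1) = -4 (each basis 2-blade squares to minus the product of its generators' squares); cross terms between blades sharing an index anticommute and cancel. So B^2 = -4.
Answer: rotation, certificate B^2 = -4. Key observation: B^2 = -4 is a conjugation invariant, so its sign decides the class regardless of the surface form of B.


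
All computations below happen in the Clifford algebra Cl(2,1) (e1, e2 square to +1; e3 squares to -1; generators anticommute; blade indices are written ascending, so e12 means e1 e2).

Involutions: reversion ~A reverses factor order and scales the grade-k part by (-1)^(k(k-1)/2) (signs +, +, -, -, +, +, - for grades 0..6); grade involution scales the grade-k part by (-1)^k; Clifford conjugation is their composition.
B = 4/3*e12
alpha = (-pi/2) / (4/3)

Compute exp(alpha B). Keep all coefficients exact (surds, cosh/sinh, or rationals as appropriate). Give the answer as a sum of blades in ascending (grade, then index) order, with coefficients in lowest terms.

B^2 = (4/3)^2*(e12)^2 = 16/9*(-1) = -16/9 (a basis 2-blade squares to minus the product of its generators' squares).
B^2 = -16/9 — a negative square means the series sums to a rotation: l = 4/3, alpha*l = -pi/2, so exp(alpha B) = cos(-pi/2) + (sin(-pi/2)/(4/3))*B = 0 + (-3/4)*B.
Answer: -e12


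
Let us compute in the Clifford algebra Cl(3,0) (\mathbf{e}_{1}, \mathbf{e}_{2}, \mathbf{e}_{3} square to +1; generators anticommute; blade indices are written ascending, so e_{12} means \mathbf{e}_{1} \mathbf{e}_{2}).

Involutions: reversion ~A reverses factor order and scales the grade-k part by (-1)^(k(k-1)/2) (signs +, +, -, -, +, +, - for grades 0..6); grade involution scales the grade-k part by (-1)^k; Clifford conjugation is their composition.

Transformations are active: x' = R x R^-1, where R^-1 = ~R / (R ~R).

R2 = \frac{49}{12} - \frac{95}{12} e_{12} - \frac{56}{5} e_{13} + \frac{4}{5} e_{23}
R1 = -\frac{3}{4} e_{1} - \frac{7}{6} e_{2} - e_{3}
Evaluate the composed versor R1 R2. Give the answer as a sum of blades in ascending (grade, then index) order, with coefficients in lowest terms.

Distribute over the terms of R1 (each basis-blade product reordered to ascending indices, repeated generators contracted through their squares):
(-\frac{3}{4} e_{1}) R2 = -\frac{49}{16} e_{1} + \frac{95}{16} e_{2} + \frac{42}{5} e_{3} - \frac{3}{5} e_{123}
(-\frac{7}{6} e_{2}) R2 = -\frac{665}{72} e_{1} - \frac{343}{72} e_{2} - \frac{14}{15} e_{3} - \frac{196}{15} e_{123}
(-e_{3}) R2 = -\frac{56}{5} e_{1} + \frac{4}{5} e_{2} - \frac{49}{12} e_{3} + \frac{95}{12} e_{123}
Summing the partial products and collecting blades:
Answer: -\frac{16919}{720} e_{1} + \frac{1421}{720} e_{2} + \frac{203}{60} e_{3} - \frac{23}{4} e_{123}


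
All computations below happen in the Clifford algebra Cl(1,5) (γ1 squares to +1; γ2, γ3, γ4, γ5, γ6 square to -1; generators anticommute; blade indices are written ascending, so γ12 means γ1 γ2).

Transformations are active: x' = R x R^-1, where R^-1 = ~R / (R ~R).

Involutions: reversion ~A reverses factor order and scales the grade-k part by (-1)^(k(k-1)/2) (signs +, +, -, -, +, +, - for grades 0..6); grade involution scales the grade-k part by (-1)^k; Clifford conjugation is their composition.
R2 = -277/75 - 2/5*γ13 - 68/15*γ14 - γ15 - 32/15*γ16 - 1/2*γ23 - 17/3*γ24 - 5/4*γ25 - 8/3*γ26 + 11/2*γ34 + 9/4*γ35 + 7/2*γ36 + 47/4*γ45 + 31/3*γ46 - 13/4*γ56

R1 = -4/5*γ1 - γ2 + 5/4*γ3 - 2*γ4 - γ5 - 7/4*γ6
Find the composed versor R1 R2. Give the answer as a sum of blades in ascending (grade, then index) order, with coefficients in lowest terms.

Distribute over the terms of R1 (each basis-blade product reordered to ascending indices, repeated generators contracted through their squares):
(-4/5*γ1) R2 = 1108/375*γ1 + 8/25*γ3 + 272/75*γ4 + 4/5*γ5 + 128/75*γ6 + 2/5*γ123 + 68/15*γ124 + γ125 + 32/15*γ126 - 22/5*γ134 - 9/5*γ135 - 14/5*γ136 - 47/5*γ145 - 124/15*γ146 + 13/5*γ156
(-γ2) R2 = 277/75*γ2 - 1/2*γ3 - 17/3*γ4 - 5/4*γ5 - 8/3*γ6 - 2/5*γ123 - 68/15*γ124 - γ125 - 32/15*γ126 - 11/2*γ234 - 9/4*γ235 - 7/2*γ236 - 47/4*γ245 - 31/3*γ246 + 13/4*γ256
(5/4*γ3) R2 = -1/2*γ1 - 5/8*γ2 - 277/60*γ3 - 55/8*γ4 - 45/16*γ5 - 35/8*γ6 + 17/3*γ134 + 5/4*γ135 + 8/3*γ136 + 85/12*γ234 + 25/16*γ235 + 10/3*γ236 + 235/16*γ345 + 155/12*γ346 - 65/16*γ356
(-2*γ4) R2 = 136/15*γ1 + 34/3*γ2 - 11*γ3 + 554/75*γ4 + 47/2*γ5 + 62/3*γ6 + 4/5*γ134 - 2*γ145 - 64/15*γ146 + γ234 - 5/2*γ245 - 16/3*γ246 + 9/2*γ345 + 7*γ346 + 13/2*γ456
(-γ5) R2 = γ1 + 5/4*γ2 - 9/4*γ3 - 47/4*γ4 + 277/75*γ5 - 13/4*γ6 + 2/5*γ135 + 68/15*γ145 - 32/15*γ156 + 1/2*γ235 + 17/3*γ245 - 8/3*γ256 - 11/2*γ345 + 7/2*γ356 + 31/3*γ456
(-7/4*γ6) R2 = 56/15*γ1 + 14/3*γ2 - 49/8*γ3 - 217/12*γ4 + 91/16*γ5 + 1939/300*γ6 + 7/10*γ136 + 119/15*γ146 + 7/4*γ156 + 7/8*γ236 + 119/12*γ246 + 35/16*γ256 - 77/8*γ346 - 63/16*γ356 - 329/16*γ456
Summing the partial products and collecting blades:
Answer: 12191/750*γ1 + 12191/600*γ2 - 14503/600*γ3 - 18817/600*γ4 + 17771/600*γ5 + 3709/200*γ6 + 31/15*γ134 - 3/20*γ135 + 17/30*γ136 - 103/15*γ145 - 23/5*γ146 + 133/60*γ156 + 31/12*γ234 - 3/16*γ235 + 17/24*γ236 - 103/12*γ245 - 23/4*γ246 + 133/48*γ256 + 219/16*γ345 + 247/24*γ346 - 9/2*γ356 - 179/48*γ456
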